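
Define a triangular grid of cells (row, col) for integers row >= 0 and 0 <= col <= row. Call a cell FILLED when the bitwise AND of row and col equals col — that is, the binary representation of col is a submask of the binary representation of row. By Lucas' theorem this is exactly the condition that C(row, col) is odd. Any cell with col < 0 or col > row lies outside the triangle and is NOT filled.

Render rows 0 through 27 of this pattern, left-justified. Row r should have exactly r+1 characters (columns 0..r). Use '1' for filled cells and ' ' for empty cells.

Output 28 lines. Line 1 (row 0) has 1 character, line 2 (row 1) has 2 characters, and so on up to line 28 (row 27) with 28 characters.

r0=0: 1
r1=1: 11
r2=10: 1 1
r3=11: 1111
r4=100: 1   1
r5=101: 11  11
r6=110: 1 1 1 1
r7=111: 11111111
r8=1000: 1       1
r9=1001: 11      11
r10=1010: 1 1     1 1
r11=1011: 1111    1111
r12=1100: 1   1   1   1
r13=1101: 11  11  11  11
r14=1110: 1 1 1 1 1 1 1 1
r15=1111: 1111111111111111
r16=10000: 1               1
r17=10001: 11              11
r18=10010: 1 1             1 1
r19=10011: 1111            1111
r20=10100: 1   1           1   1
r21=10101: 11  11          11  11
r22=10110: 1 1 1 1         1 1 1 1
r23=10111: 11111111        11111111
r24=11000: 1       1       1       1
r25=11001: 11      11      11      11
r26=11010: 1 1     1 1     1 1     1 1
r27=11011: 1111    1111    1111    1111

Answer: 1
11
1 1
1111
1   1
11  11
1 1 1 1
11111111
1       1
11      11
1 1     1 1
1111    1111
1   1   1   1
11  11  11  11
1 1 1 1 1 1 1 1
1111111111111111
1               1
11              11
1 1             1 1
1111            1111
1   1           1   1
11  11          11  11
1 1 1 1         1 1 1 1
11111111        11111111
1       1       1       1
11      11      11      11
1 1     1 1     1 1     1 1
1111    1111    1111    1111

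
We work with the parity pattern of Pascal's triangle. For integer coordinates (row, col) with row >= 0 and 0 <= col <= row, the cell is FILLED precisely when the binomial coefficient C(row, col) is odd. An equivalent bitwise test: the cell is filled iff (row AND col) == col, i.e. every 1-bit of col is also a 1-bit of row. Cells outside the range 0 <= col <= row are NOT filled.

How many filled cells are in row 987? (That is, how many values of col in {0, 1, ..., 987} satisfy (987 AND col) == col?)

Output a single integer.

987 in binary = 1111011011
popcount(987) = number of 1-bits in 1111011011 = 8
A col c satisfies (987 AND c) == c iff every set bit of c is also set in 987; each of the 8 set bits of 987 can independently be on or off in c.
count = 2^8 = 256

Answer: 256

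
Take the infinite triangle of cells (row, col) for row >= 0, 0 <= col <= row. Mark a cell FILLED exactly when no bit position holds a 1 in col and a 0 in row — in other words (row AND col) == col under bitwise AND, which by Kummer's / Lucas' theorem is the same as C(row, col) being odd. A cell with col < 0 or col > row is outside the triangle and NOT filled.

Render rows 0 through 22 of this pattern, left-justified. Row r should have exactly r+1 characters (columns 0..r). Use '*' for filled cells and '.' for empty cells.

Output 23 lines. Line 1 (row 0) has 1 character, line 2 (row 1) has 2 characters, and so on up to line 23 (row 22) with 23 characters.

r0=0: *
r1=1: **
r2=10: *.*
r3=11: ****
r4=100: *...*
r5=101: **..**
r6=110: *.*.*.*
r7=111: ********
r8=1000: *.......*
r9=1001: **......**
r10=1010: *.*.....*.*
r11=1011: ****....****
r12=1100: *...*...*...*
r13=1101: **..**..**..**
r14=1110: *.*.*.*.*.*.*.*
r15=1111: ****************
r16=10000: *...............*
r17=10001: **..............**
r18=10010: *.*.............*.*
r19=10011: ****............****
r20=10100: *...*...........*...*
r21=10101: **..**..........**..**
r22=10110: *.*.*.*.........*.*.*.*

Answer: *
**
*.*
****
*...*
**..**
*.*.*.*
********
*.......*
**......**
*.*.....*.*
****....****
*...*...*...*
**..**..**..**
*.*.*.*.*.*.*.*
****************
*...............*
**..............**
*.*.............*.*
****............****
*...*...........*...*
**..**..........**..**
*.*.*.*.........*.*.*.*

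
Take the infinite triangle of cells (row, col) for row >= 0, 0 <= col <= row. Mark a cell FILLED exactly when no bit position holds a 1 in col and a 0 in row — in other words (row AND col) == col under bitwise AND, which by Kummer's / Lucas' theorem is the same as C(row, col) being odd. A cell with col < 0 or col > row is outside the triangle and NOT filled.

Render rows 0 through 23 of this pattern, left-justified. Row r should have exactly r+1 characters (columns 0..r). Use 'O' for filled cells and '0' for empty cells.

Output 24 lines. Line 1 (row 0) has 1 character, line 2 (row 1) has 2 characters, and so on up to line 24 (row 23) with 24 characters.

r0=0: O
r1=1: OO
r2=10: O0O
r3=11: OOOO
r4=100: O000O
r5=101: OO00OO
r6=110: O0O0O0O
r7=111: OOOOOOOO
r8=1000: O0000000O
r9=1001: OO000000OO
r10=1010: O0O00000O0O
r11=1011: OOOO0000OOOO
r12=1100: O000O000O000O
r13=1101: OO00OO00OO00OO
r14=1110: O0O0O0O0O0O0O0O
r15=1111: OOOOOOOOOOOOOOOO
r16=10000: O000000000000000O
r17=10001: OO00000000000000OO
r18=10010: O0O0000000000000O0O
r19=10011: OOOO000000000000OOOO
r20=10100: O000O00000000000O000O
r21=10101: OO00OO0000000000OO00OO
r22=10110: O0O0O0O000000000O0O0O0O
r23=10111: OOOOOOOO00000000OOOOOOOO

Answer: O
OO
O0O
OOOO
O000O
OO00OO
O0O0O0O
OOOOOOOO
O0000000O
OO000000OO
O0O00000O0O
OOOO0000OOOO
O000O000O000O
OO00OO00OO00OO
O0O0O0O0O0O0O0O
OOOOOOOOOOOOOOOO
O000000000000000O
OO00000000000000OO
O0O0000000000000O0O
OOOO000000000000OOOO
O000O00000000000O000O
OO00OO0000000000OO00OO
O0O0O0O000000000O0O0O0O
OOOOOOOO00000000OOOOOOOO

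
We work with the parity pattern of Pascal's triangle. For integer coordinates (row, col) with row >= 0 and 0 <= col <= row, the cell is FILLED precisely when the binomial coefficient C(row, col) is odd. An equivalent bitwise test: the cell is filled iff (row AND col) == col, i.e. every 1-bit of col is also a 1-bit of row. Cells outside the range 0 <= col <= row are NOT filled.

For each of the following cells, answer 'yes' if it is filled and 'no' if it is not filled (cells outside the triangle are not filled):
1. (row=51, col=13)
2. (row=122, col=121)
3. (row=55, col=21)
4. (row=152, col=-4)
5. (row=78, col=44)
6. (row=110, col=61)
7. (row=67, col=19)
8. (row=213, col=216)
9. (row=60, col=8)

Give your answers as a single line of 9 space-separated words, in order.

(51,13): row=0b110011, col=0b1101, row AND col = 0b1 = 1; 1 != 13 -> empty
(122,121): row=0b1111010, col=0b1111001, row AND col = 0b1111000 = 120; 120 != 121 -> empty
(55,21): row=0b110111, col=0b10101, row AND col = 0b10101 = 21; 21 == 21 -> filled
(152,-4): col outside [0, 152] -> not filled
(78,44): row=0b1001110, col=0b101100, row AND col = 0b1100 = 12; 12 != 44 -> empty
(110,61): row=0b1101110, col=0b111101, row AND col = 0b101100 = 44; 44 != 61 -> empty
(67,19): row=0b1000011, col=0b10011, row AND col = 0b11 = 3; 3 != 19 -> empty
(213,216): col outside [0, 213] -> not filled
(60,8): row=0b111100, col=0b1000, row AND col = 0b1000 = 8; 8 == 8 -> filled

Answer: no no yes no no no no no yes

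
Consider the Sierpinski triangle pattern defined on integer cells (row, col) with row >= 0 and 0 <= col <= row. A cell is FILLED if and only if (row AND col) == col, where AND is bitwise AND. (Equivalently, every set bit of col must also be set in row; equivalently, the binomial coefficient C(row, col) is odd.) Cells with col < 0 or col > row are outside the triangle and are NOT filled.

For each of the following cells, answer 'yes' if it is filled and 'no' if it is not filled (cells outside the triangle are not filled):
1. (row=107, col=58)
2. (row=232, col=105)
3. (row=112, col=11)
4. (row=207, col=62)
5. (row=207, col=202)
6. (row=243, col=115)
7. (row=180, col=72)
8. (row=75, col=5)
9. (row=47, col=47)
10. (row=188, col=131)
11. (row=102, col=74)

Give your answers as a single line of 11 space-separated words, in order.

(107,58): row=0b1101011, col=0b111010, row AND col = 0b101010 = 42; 42 != 58 -> empty
(232,105): row=0b11101000, col=0b1101001, row AND col = 0b1101000 = 104; 104 != 105 -> empty
(112,11): row=0b1110000, col=0b1011, row AND col = 0b0 = 0; 0 != 11 -> empty
(207,62): row=0b11001111, col=0b111110, row AND col = 0b1110 = 14; 14 != 62 -> empty
(207,202): row=0b11001111, col=0b11001010, row AND col = 0b11001010 = 202; 202 == 202 -> filled
(243,115): row=0b11110011, col=0b1110011, row AND col = 0b1110011 = 115; 115 == 115 -> filled
(180,72): row=0b10110100, col=0b1001000, row AND col = 0b0 = 0; 0 != 72 -> empty
(75,5): row=0b1001011, col=0b101, row AND col = 0b1 = 1; 1 != 5 -> empty
(47,47): row=0b101111, col=0b101111, row AND col = 0b101111 = 47; 47 == 47 -> filled
(188,131): row=0b10111100, col=0b10000011, row AND col = 0b10000000 = 128; 128 != 131 -> empty
(102,74): row=0b1100110, col=0b1001010, row AND col = 0b1000010 = 66; 66 != 74 -> empty

Answer: no no no no yes yes no no yes no no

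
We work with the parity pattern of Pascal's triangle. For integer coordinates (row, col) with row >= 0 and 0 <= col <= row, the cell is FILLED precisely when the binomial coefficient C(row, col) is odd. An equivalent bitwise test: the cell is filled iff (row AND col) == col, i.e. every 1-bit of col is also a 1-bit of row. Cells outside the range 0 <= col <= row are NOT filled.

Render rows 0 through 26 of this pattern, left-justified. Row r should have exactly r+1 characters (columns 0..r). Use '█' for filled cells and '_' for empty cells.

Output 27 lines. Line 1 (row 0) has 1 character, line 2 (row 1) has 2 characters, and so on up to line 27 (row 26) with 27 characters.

Answer: █
██
█_█
████
█___█
██__██
█_█_█_█
████████
█_______█
██______██
█_█_____█_█
████____████
█___█___█___█
██__██__██__██
█_█_█_█_█_█_█_█
████████████████
█_______________█
██______________██
█_█_____________█_█
████____________████
█___█___________█___█
██__██__________██__██
█_█_█_█_________█_█_█_█
████████________████████
█_______█_______█_______█
██______██______██______██
█_█_____█_█_____█_█_____█_█

Derivation:
r0=0: █
r1=1: ██
r2=10: █_█
r3=11: ████
r4=100: █___█
r5=101: ██__██
r6=110: █_█_█_█
r7=111: ████████
r8=1000: █_______█
r9=1001: ██______██
r10=1010: █_█_____█_█
r11=1011: ████____████
r12=1100: █___█___█___█
r13=1101: ██__██__██__██
r14=1110: █_█_█_█_█_█_█_█
r15=1111: ████████████████
r16=10000: █_______________█
r17=10001: ██______________██
r18=10010: █_█_____________█_█
r19=10011: ████____________████
r20=10100: █___█___________█___█
r21=10101: ██__██__________██__██
r22=10110: █_█_█_█_________█_█_█_█
r23=10111: ████████________████████
r24=11000: █_______█_______█_______█
r25=11001: ██______██______██______██
r26=11010: █_█_____█_█_____█_█_____█_█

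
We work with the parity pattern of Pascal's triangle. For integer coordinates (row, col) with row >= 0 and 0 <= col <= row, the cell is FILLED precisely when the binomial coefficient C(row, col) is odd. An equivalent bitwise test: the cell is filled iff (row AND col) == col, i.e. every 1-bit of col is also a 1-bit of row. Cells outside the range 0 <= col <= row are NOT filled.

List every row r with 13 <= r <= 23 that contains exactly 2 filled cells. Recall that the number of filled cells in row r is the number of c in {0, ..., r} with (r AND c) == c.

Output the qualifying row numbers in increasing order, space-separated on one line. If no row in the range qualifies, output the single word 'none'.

Row r has 2^popcount(r) filled cells, so we need popcount(r) = log2(2) = 1.
Scan r = 13..23 and keep those with exactly 1 one-bits:
r=13=1101 popcount=3 -> skip
r=14=1110 popcount=3 -> skip
r=15=1111 popcount=4 -> skip
r=16=10000 popcount=1 -> KEEP
r=17=10001 popcount=2 -> skip
r=18=10010 popcount=2 -> skip
r=19=10011 popcount=3 -> skip
r=20=10100 popcount=2 -> skip
r=21=10101 popcount=3 -> skip
r=22=10110 popcount=3 -> skip
r=23=10111 popcount=4 -> skip
Kept rows: 16

Answer: 16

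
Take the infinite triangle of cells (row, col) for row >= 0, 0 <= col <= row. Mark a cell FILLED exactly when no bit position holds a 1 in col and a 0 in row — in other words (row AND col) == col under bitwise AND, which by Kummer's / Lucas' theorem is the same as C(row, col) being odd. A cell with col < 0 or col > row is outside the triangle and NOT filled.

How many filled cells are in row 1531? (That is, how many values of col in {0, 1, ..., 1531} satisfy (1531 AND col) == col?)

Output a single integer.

Answer: 512

Derivation:
1531 in binary = 10111111011
popcount(1531) = number of 1-bits in 10111111011 = 9
A col c satisfies (1531 AND c) == c iff every set bit of c is also set in 1531; each of the 9 set bits of 1531 can independently be on or off in c.
count = 2^9 = 512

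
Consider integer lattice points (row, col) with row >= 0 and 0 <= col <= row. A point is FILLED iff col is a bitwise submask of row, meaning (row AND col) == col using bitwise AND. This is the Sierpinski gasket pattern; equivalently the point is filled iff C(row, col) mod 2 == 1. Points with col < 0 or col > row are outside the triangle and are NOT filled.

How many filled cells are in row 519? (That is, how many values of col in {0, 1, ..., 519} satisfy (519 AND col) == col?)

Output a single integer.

519 in binary = 1000000111
popcount(519) = number of 1-bits in 1000000111 = 4
A col c satisfies (519 AND c) == c iff every set bit of c is also set in 519; each of the 4 set bits of 519 can independently be on or off in c.
count = 2^4 = 16

Answer: 16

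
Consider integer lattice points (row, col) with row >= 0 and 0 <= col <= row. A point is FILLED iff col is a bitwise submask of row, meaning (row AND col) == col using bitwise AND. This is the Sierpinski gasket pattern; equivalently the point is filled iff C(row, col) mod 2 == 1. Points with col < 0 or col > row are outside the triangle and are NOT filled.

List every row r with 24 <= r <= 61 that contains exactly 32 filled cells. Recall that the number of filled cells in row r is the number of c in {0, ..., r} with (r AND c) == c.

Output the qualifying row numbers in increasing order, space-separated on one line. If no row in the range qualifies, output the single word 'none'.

Answer: 31 47 55 59 61

Derivation:
Row r has 2^popcount(r) filled cells, so we need popcount(r) = log2(32) = 5.
Scan r = 24..61 and keep those with exactly 5 one-bits:
r=24=11000 popcount=2 -> skip
r=25=11001 popcount=3 -> skip
r=26=11010 popcount=3 -> skip
r=27=11011 popcount=4 -> skip
r=28=11100 popcount=3 -> skip
r=29=11101 popcount=4 -> skip
r=30=11110 popcount=4 -> skip
r=31=11111 popcount=5 -> KEEP
r=32=100000 popcount=1 -> skip
r=33=100001 popcount=2 -> skip
r=34=100010 popcount=2 -> skip
r=35=100011 popcount=3 -> skip
r=36=100100 popcount=2 -> skip
r=37=100101 popcount=3 -> skip
r=38=100110 popcount=3 -> skip
r=39=100111 popcount=4 -> skip
r=40=101000 popcount=2 -> skip
r=41=101001 popcount=3 -> skip
r=42=101010 popcount=3 -> skip
r=43=101011 popcount=4 -> skip
r=44=101100 popcount=3 -> skip
r=45=101101 popcount=4 -> skip
r=46=101110 popcount=4 -> skip
r=47=101111 popcount=5 -> KEEP
r=48=110000 popcount=2 -> skip
r=49=110001 popcount=3 -> skip
r=50=110010 popcount=3 -> skip
r=51=110011 popcount=4 -> skip
r=52=110100 popcount=3 -> skip
r=53=110101 popcount=4 -> skip
r=54=110110 popcount=4 -> skip
r=55=110111 popcount=5 -> KEEP
r=56=111000 popcount=3 -> skip
r=57=111001 popcount=4 -> skip
r=58=111010 popcount=4 -> skip
r=59=111011 popcount=5 -> KEEP
r=60=111100 popcount=4 -> skip
r=61=111101 popcount=5 -> KEEP
Kept rows: 31 47 55 59 61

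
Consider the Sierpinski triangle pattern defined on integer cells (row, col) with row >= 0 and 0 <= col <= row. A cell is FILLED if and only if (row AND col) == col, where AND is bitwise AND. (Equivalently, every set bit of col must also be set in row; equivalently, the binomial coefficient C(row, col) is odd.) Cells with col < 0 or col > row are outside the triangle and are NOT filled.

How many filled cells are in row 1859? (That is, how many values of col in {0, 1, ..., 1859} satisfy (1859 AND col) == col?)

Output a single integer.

Answer: 64

Derivation:
1859 in binary = 11101000011
popcount(1859) = number of 1-bits in 11101000011 = 6
A col c satisfies (1859 AND c) == c iff every set bit of c is also set in 1859; each of the 6 set bits of 1859 can independently be on or off in c.
count = 2^6 = 64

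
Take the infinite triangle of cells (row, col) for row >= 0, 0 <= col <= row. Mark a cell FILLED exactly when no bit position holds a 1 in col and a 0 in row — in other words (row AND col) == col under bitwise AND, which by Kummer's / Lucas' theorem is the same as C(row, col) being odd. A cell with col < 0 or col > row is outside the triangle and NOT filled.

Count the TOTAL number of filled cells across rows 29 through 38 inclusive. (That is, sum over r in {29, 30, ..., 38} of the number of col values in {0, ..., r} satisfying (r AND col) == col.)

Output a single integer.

Answer: 102

Derivation:
r29=11101 pc4: +16 =16
r30=11110 pc4: +16 =32
r31=11111 pc5: +32 =64
r32=100000 pc1: +2 =66
r33=100001 pc2: +4 =70
r34=100010 pc2: +4 =74
r35=100011 pc3: +8 =82
r36=100100 pc2: +4 =86
r37=100101 pc3: +8 =94
r38=100110 pc3: +8 =102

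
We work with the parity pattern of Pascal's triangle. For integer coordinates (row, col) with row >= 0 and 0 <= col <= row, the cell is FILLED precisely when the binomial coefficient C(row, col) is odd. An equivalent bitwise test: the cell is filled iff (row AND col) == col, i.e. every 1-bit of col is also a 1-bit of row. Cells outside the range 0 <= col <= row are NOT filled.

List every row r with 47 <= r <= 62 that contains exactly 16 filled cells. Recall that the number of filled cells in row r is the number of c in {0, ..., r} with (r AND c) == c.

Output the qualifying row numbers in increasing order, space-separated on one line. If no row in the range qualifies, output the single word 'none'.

Answer: 51 53 54 57 58 60

Derivation:
Row r has 2^popcount(r) filled cells, so we need popcount(r) = log2(16) = 4.
Scan r = 47..62 and keep those with exactly 4 one-bits:
r=47=101111 popcount=5 -> skip
r=48=110000 popcount=2 -> skip
r=49=110001 popcount=3 -> skip
r=50=110010 popcount=3 -> skip
r=51=110011 popcount=4 -> KEEP
r=52=110100 popcount=3 -> skip
r=53=110101 popcount=4 -> KEEP
r=54=110110 popcount=4 -> KEEP
r=55=110111 popcount=5 -> skip
r=56=111000 popcount=3 -> skip
r=57=111001 popcount=4 -> KEEP
r=58=111010 popcount=4 -> KEEP
r=59=111011 popcount=5 -> skip
r=60=111100 popcount=4 -> KEEP
r=61=111101 popcount=5 -> skip
r=62=111110 popcount=5 -> skip
Kept rows: 51 53 54 57 58 60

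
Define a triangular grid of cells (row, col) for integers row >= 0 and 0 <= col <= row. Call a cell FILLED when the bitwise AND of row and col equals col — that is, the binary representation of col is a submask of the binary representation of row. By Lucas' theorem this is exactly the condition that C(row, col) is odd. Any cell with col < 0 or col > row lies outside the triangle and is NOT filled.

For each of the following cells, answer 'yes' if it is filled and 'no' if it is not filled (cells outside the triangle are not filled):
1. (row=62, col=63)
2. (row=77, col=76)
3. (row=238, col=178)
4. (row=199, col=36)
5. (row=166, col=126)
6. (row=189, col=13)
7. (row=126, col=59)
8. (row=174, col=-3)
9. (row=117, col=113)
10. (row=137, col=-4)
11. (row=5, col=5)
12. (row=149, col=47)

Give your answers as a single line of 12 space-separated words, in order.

(62,63): col outside [0, 62] -> not filled
(77,76): row=0b1001101, col=0b1001100, row AND col = 0b1001100 = 76; 76 == 76 -> filled
(238,178): row=0b11101110, col=0b10110010, row AND col = 0b10100010 = 162; 162 != 178 -> empty
(199,36): row=0b11000111, col=0b100100, row AND col = 0b100 = 4; 4 != 36 -> empty
(166,126): row=0b10100110, col=0b1111110, row AND col = 0b100110 = 38; 38 != 126 -> empty
(189,13): row=0b10111101, col=0b1101, row AND col = 0b1101 = 13; 13 == 13 -> filled
(126,59): row=0b1111110, col=0b111011, row AND col = 0b111010 = 58; 58 != 59 -> empty
(174,-3): col outside [0, 174] -> not filled
(117,113): row=0b1110101, col=0b1110001, row AND col = 0b1110001 = 113; 113 == 113 -> filled
(137,-4): col outside [0, 137] -> not filled
(5,5): row=0b101, col=0b101, row AND col = 0b101 = 5; 5 == 5 -> filled
(149,47): row=0b10010101, col=0b101111, row AND col = 0b101 = 5; 5 != 47 -> empty

Answer: no yes no no no yes no no yes no yes no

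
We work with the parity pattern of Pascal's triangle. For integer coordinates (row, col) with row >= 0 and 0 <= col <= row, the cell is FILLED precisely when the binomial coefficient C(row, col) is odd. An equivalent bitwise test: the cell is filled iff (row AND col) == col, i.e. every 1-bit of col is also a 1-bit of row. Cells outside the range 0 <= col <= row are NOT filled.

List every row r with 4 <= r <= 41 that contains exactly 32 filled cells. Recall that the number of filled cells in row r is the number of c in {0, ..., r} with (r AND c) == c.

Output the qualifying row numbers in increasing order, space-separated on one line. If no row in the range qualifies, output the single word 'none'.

Row r has 2^popcount(r) filled cells, so we need popcount(r) = log2(32) = 5.
Scan r = 4..41 and keep those with exactly 5 one-bits:
r=4=100 popcount=1 -> skip
r=5=101 popcount=2 -> skip
r=6=110 popcount=2 -> skip
r=7=111 popcount=3 -> skip
r=8=1000 popcount=1 -> skip
r=9=1001 popcount=2 -> skip
r=10=1010 popcount=2 -> skip
r=11=1011 popcount=3 -> skip
r=12=1100 popcount=2 -> skip
r=13=1101 popcount=3 -> skip
r=14=1110 popcount=3 -> skip
r=15=1111 popcount=4 -> skip
r=16=10000 popcount=1 -> skip
r=17=10001 popcount=2 -> skip
r=18=10010 popcount=2 -> skip
r=19=10011 popcount=3 -> skip
r=20=10100 popcount=2 -> skip
r=21=10101 popcount=3 -> skip
r=22=10110 popcount=3 -> skip
r=23=10111 popcount=4 -> skip
r=24=11000 popcount=2 -> skip
r=25=11001 popcount=3 -> skip
r=26=11010 popcount=3 -> skip
r=27=11011 popcount=4 -> skip
r=28=11100 popcount=3 -> skip
r=29=11101 popcount=4 -> skip
r=30=11110 popcount=4 -> skip
r=31=11111 popcount=5 -> KEEP
r=32=100000 popcount=1 -> skip
r=33=100001 popcount=2 -> skip
r=34=100010 popcount=2 -> skip
r=35=100011 popcount=3 -> skip
r=36=100100 popcount=2 -> skip
r=37=100101 popcount=3 -> skip
r=38=100110 popcount=3 -> skip
r=39=100111 popcount=4 -> skip
r=40=101000 popcount=2 -> skip
r=41=101001 popcount=3 -> skip
Kept rows: 31

Answer: 31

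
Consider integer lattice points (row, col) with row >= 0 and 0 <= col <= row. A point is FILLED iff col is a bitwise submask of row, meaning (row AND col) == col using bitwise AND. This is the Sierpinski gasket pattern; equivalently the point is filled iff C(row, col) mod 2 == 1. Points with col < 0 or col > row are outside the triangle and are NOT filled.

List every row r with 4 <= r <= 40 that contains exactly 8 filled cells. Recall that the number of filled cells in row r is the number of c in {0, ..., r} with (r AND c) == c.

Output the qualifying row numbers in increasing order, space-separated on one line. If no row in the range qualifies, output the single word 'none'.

Row r has 2^popcount(r) filled cells, so we need popcount(r) = log2(8) = 3.
Scan r = 4..40 and keep those with exactly 3 one-bits:
r=4=100 popcount=1 -> skip
r=5=101 popcount=2 -> skip
r=6=110 popcount=2 -> skip
r=7=111 popcount=3 -> KEEP
r=8=1000 popcount=1 -> skip
r=9=1001 popcount=2 -> skip
r=10=1010 popcount=2 -> skip
r=11=1011 popcount=3 -> KEEP
r=12=1100 popcount=2 -> skip
r=13=1101 popcount=3 -> KEEP
r=14=1110 popcount=3 -> KEEP
r=15=1111 popcount=4 -> skip
r=16=10000 popcount=1 -> skip
r=17=10001 popcount=2 -> skip
r=18=10010 popcount=2 -> skip
r=19=10011 popcount=3 -> KEEP
r=20=10100 popcount=2 -> skip
r=21=10101 popcount=3 -> KEEP
r=22=10110 popcount=3 -> KEEP
r=23=10111 popcount=4 -> skip
r=24=11000 popcount=2 -> skip
r=25=11001 popcount=3 -> KEEP
r=26=11010 popcount=3 -> KEEP
r=27=11011 popcount=4 -> skip
r=28=11100 popcount=3 -> KEEP
r=29=11101 popcount=4 -> skip
r=30=11110 popcount=4 -> skip
r=31=11111 popcount=5 -> skip
r=32=100000 popcount=1 -> skip
r=33=100001 popcount=2 -> skip
r=34=100010 popcount=2 -> skip
r=35=100011 popcount=3 -> KEEP
r=36=100100 popcount=2 -> skip
r=37=100101 popcount=3 -> KEEP
r=38=100110 popcount=3 -> KEEP
r=39=100111 popcount=4 -> skip
r=40=101000 popcount=2 -> skip
Kept rows: 7 11 13 14 19 21 22 25 26 28 35 37 38

Answer: 7 11 13 14 19 21 22 25 26 28 35 37 38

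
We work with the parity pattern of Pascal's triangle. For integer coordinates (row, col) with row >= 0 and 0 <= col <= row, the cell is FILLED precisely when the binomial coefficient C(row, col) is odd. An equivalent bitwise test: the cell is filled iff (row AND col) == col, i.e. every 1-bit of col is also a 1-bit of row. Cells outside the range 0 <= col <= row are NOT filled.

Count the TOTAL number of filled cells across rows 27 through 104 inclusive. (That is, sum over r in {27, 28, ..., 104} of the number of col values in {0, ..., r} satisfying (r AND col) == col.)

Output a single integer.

r27=11011 pc4: +16 =16
r28=11100 pc3: +8 =24
r29=11101 pc4: +16 =40
r30=11110 pc4: +16 =56
r31=11111 pc5: +32 =88
r32=100000 pc1: +2 =90
r33=100001 pc2: +4 =94
r34=100010 pc2: +4 =98
r35=100011 pc3: +8 =106
r36=100100 pc2: +4 =110
r37=100101 pc3: +8 =118
r38=100110 pc3: +8 =126
r39=100111 pc4: +16 =142
r40=101000 pc2: +4 =146
r41=101001 pc3: +8 =154
r42=101010 pc3: +8 =162
r43=101011 pc4: +16 =178
r44=101100 pc3: +8 =186
r45=101101 pc4: +16 =202
r46=101110 pc4: +16 =218
r47=101111 pc5: +32 =250
r48=110000 pc2: +4 =254
r49=110001 pc3: +8 =262
r50=110010 pc3: +8 =270
r51=110011 pc4: +16 =286
r52=110100 pc3: +8 =294
r53=110101 pc4: +16 =310
r54=110110 pc4: +16 =326
r55=110111 pc5: +32 =358
r56=111000 pc3: +8 =366
r57=111001 pc4: +16 =382
r58=111010 pc4: +16 =398
r59=111011 pc5: +32 =430
r60=111100 pc4: +16 =446
r61=111101 pc5: +32 =478
r62=111110 pc5: +32 =510
r63=111111 pc6: +64 =574
r64=1000000 pc1: +2 =576
r65=1000001 pc2: +4 =580
r66=1000010 pc2: +4 =584
r67=1000011 pc3: +8 =592
r68=1000100 pc2: +4 =596
r69=1000101 pc3: +8 =604
r70=1000110 pc3: +8 =612
r71=1000111 pc4: +16 =628
r72=1001000 pc2: +4 =632
r73=1001001 pc3: +8 =640
r74=1001010 pc3: +8 =648
r75=1001011 pc4: +16 =664
r76=1001100 pc3: +8 =672
r77=1001101 pc4: +16 =688
r78=1001110 pc4: +16 =704
r79=1001111 pc5: +32 =736
r80=1010000 pc2: +4 =740
r81=1010001 pc3: +8 =748
r82=1010010 pc3: +8 =756
r83=1010011 pc4: +16 =772
r84=1010100 pc3: +8 =780
r85=1010101 pc4: +16 =796
r86=1010110 pc4: +16 =812
r87=1010111 pc5: +32 =844
r88=1011000 pc3: +8 =852
r89=1011001 pc4: +16 =868
r90=1011010 pc4: +16 =884
r91=1011011 pc5: +32 =916
r92=1011100 pc4: +16 =932
r93=1011101 pc5: +32 =964
r94=1011110 pc5: +32 =996
r95=1011111 pc6: +64 =1060
r96=1100000 pc2: +4 =1064
r97=1100001 pc3: +8 =1072
r98=1100010 pc3: +8 =1080
r99=1100011 pc4: +16 =1096
r100=1100100 pc3: +8 =1104
r101=1100101 pc4: +16 =1120
r102=1100110 pc4: +16 =1136
r103=1100111 pc5: +32 =1168
r104=1101000 pc3: +8 =1176

Answer: 1176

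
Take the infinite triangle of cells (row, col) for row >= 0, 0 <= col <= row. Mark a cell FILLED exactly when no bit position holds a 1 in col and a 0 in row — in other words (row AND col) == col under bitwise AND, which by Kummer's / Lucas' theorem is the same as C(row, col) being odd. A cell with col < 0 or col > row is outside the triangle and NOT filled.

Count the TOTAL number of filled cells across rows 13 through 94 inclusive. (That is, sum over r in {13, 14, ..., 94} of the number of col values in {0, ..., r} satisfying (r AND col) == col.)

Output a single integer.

r13=1101 pc3: +8 =8
r14=1110 pc3: +8 =16
r15=1111 pc4: +16 =32
r16=10000 pc1: +2 =34
r17=10001 pc2: +4 =38
r18=10010 pc2: +4 =42
r19=10011 pc3: +8 =50
r20=10100 pc2: +4 =54
r21=10101 pc3: +8 =62
r22=10110 pc3: +8 =70
r23=10111 pc4: +16 =86
r24=11000 pc2: +4 =90
r25=11001 pc3: +8 =98
r26=11010 pc3: +8 =106
r27=11011 pc4: +16 =122
r28=11100 pc3: +8 =130
r29=11101 pc4: +16 =146
r30=11110 pc4: +16 =162
r31=11111 pc5: +32 =194
r32=100000 pc1: +2 =196
r33=100001 pc2: +4 =200
r34=100010 pc2: +4 =204
r35=100011 pc3: +8 =212
r36=100100 pc2: +4 =216
r37=100101 pc3: +8 =224
r38=100110 pc3: +8 =232
r39=100111 pc4: +16 =248
r40=101000 pc2: +4 =252
r41=101001 pc3: +8 =260
r42=101010 pc3: +8 =268
r43=101011 pc4: +16 =284
r44=101100 pc3: +8 =292
r45=101101 pc4: +16 =308
r46=101110 pc4: +16 =324
r47=101111 pc5: +32 =356
r48=110000 pc2: +4 =360
r49=110001 pc3: +8 =368
r50=110010 pc3: +8 =376
r51=110011 pc4: +16 =392
r52=110100 pc3: +8 =400
r53=110101 pc4: +16 =416
r54=110110 pc4: +16 =432
r55=110111 pc5: +32 =464
r56=111000 pc3: +8 =472
r57=111001 pc4: +16 =488
r58=111010 pc4: +16 =504
r59=111011 pc5: +32 =536
r60=111100 pc4: +16 =552
r61=111101 pc5: +32 =584
r62=111110 pc5: +32 =616
r63=111111 pc6: +64 =680
r64=1000000 pc1: +2 =682
r65=1000001 pc2: +4 =686
r66=1000010 pc2: +4 =690
r67=1000011 pc3: +8 =698
r68=1000100 pc2: +4 =702
r69=1000101 pc3: +8 =710
r70=1000110 pc3: +8 =718
r71=1000111 pc4: +16 =734
r72=1001000 pc2: +4 =738
r73=1001001 pc3: +8 =746
r74=1001010 pc3: +8 =754
r75=1001011 pc4: +16 =770
r76=1001100 pc3: +8 =778
r77=1001101 pc4: +16 =794
r78=1001110 pc4: +16 =810
r79=1001111 pc5: +32 =842
r80=1010000 pc2: +4 =846
r81=1010001 pc3: +8 =854
r82=1010010 pc3: +8 =862
r83=1010011 pc4: +16 =878
r84=1010100 pc3: +8 =886
r85=1010101 pc4: +16 =902
r86=1010110 pc4: +16 =918
r87=1010111 pc5: +32 =950
r88=1011000 pc3: +8 =958
r89=1011001 pc4: +16 =974
r90=1011010 pc4: +16 =990
r91=1011011 pc5: +32 =1022
r92=1011100 pc4: +16 =1038
r93=1011101 pc5: +32 =1070
r94=1011110 pc5: +32 =1102

Answer: 1102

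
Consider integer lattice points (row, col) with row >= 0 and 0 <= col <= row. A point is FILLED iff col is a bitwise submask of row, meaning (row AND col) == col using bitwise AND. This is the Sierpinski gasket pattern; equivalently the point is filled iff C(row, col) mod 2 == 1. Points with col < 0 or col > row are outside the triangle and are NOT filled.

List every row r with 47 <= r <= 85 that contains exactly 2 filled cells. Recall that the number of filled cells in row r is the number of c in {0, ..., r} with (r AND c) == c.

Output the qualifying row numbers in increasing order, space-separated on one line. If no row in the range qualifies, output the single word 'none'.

Row r has 2^popcount(r) filled cells, so we need popcount(r) = log2(2) = 1.
Scan r = 47..85 and keep those with exactly 1 one-bits:
r=47=101111 popcount=5 -> skip
r=48=110000 popcount=2 -> skip
r=49=110001 popcount=3 -> skip
r=50=110010 popcount=3 -> skip
r=51=110011 popcount=4 -> skip
r=52=110100 popcount=3 -> skip
r=53=110101 popcount=4 -> skip
r=54=110110 popcount=4 -> skip
r=55=110111 popcount=5 -> skip
r=56=111000 popcount=3 -> skip
r=57=111001 popcount=4 -> skip
r=58=111010 popcount=4 -> skip
r=59=111011 popcount=5 -> skip
r=60=111100 popcount=4 -> skip
r=61=111101 popcount=5 -> skip
r=62=111110 popcount=5 -> skip
r=63=111111 popcount=6 -> skip
r=64=1000000 popcount=1 -> KEEP
r=65=1000001 popcount=2 -> skip
r=66=1000010 popcount=2 -> skip
r=67=1000011 popcount=3 -> skip
r=68=1000100 popcount=2 -> skip
r=69=1000101 popcount=3 -> skip
r=70=1000110 popcount=3 -> skip
r=71=1000111 popcount=4 -> skip
r=72=1001000 popcount=2 -> skip
r=73=1001001 popcount=3 -> skip
r=74=1001010 popcount=3 -> skip
r=75=1001011 popcount=4 -> skip
r=76=1001100 popcount=3 -> skip
r=77=1001101 popcount=4 -> skip
r=78=1001110 popcount=4 -> skip
r=79=1001111 popcount=5 -> skip
r=80=1010000 popcount=2 -> skip
r=81=1010001 popcount=3 -> skip
r=82=1010010 popcount=3 -> skip
r=83=1010011 popcount=4 -> skip
r=84=1010100 popcount=3 -> skip
r=85=1010101 popcount=4 -> skip
Kept rows: 64

Answer: 64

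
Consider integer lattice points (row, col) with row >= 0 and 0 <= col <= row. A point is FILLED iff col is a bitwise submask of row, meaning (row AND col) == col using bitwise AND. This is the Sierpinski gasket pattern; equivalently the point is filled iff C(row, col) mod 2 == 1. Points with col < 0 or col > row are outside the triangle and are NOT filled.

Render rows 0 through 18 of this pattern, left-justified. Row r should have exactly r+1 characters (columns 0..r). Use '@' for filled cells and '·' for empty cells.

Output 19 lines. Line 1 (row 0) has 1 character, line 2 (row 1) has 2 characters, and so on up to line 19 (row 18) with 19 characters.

Answer: @
@@
@·@
@@@@
@···@
@@··@@
@·@·@·@
@@@@@@@@
@·······@
@@······@@
@·@·····@·@
@@@@····@@@@
@···@···@···@
@@··@@··@@··@@
@·@·@·@·@·@·@·@
@@@@@@@@@@@@@@@@
@···············@
@@··············@@
@·@·············@·@

Derivation:
r0=0: @
r1=1: @@
r2=10: @·@
r3=11: @@@@
r4=100: @···@
r5=101: @@··@@
r6=110: @·@·@·@
r7=111: @@@@@@@@
r8=1000: @·······@
r9=1001: @@······@@
r10=1010: @·@·····@·@
r11=1011: @@@@····@@@@
r12=1100: @···@···@···@
r13=1101: @@··@@··@@··@@
r14=1110: @·@·@·@·@·@·@·@
r15=1111: @@@@@@@@@@@@@@@@
r16=10000: @···············@
r17=10001: @@··············@@
r18=10010: @·@·············@·@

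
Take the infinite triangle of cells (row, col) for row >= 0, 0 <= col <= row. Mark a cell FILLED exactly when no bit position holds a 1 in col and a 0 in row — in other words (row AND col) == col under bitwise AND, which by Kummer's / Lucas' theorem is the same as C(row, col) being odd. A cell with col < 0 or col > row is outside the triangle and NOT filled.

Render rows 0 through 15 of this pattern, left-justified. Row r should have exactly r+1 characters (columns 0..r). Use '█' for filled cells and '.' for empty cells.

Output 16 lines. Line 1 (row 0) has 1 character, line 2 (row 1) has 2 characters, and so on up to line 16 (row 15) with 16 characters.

Answer: █
██
█.█
████
█...█
██..██
█.█.█.█
████████
█.......█
██......██
█.█.....█.█
████....████
█...█...█...█
██..██..██..██
█.█.█.█.█.█.█.█
████████████████

Derivation:
r0=0: █
r1=1: ██
r2=10: █.█
r3=11: ████
r4=100: █...█
r5=101: ██..██
r6=110: █.█.█.█
r7=111: ████████
r8=1000: █.......█
r9=1001: ██......██
r10=1010: █.█.....█.█
r11=1011: ████....████
r12=1100: █...█...█...█
r13=1101: ██..██..██..██
r14=1110: █.█.█.█.█.█.█.█
r15=1111: ████████████████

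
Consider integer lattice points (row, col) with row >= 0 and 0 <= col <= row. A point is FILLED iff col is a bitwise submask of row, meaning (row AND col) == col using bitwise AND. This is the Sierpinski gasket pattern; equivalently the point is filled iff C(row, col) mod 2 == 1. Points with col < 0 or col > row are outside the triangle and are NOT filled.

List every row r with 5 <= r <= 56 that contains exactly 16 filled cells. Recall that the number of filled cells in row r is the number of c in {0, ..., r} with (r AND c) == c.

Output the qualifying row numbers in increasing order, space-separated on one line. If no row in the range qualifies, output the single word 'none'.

Row r has 2^popcount(r) filled cells, so we need popcount(r) = log2(16) = 4.
Scan r = 5..56 and keep those with exactly 4 one-bits:
r=5=101 popcount=2 -> skip
r=6=110 popcount=2 -> skip
r=7=111 popcount=3 -> skip
r=8=1000 popcount=1 -> skip
r=9=1001 popcount=2 -> skip
r=10=1010 popcount=2 -> skip
r=11=1011 popcount=3 -> skip
r=12=1100 popcount=2 -> skip
r=13=1101 popcount=3 -> skip
r=14=1110 popcount=3 -> skip
r=15=1111 popcount=4 -> KEEP
r=16=10000 popcount=1 -> skip
r=17=10001 popcount=2 -> skip
r=18=10010 popcount=2 -> skip
r=19=10011 popcount=3 -> skip
r=20=10100 popcount=2 -> skip
r=21=10101 popcount=3 -> skip
r=22=10110 popcount=3 -> skip
r=23=10111 popcount=4 -> KEEP
r=24=11000 popcount=2 -> skip
r=25=11001 popcount=3 -> skip
r=26=11010 popcount=3 -> skip
r=27=11011 popcount=4 -> KEEP
r=28=11100 popcount=3 -> skip
r=29=11101 popcount=4 -> KEEP
r=30=11110 popcount=4 -> KEEP
r=31=11111 popcount=5 -> skip
r=32=100000 popcount=1 -> skip
r=33=100001 popcount=2 -> skip
r=34=100010 popcount=2 -> skip
r=35=100011 popcount=3 -> skip
r=36=100100 popcount=2 -> skip
r=37=100101 popcount=3 -> skip
r=38=100110 popcount=3 -> skip
r=39=100111 popcount=4 -> KEEP
r=40=101000 popcount=2 -> skip
r=41=101001 popcount=3 -> skip
r=42=101010 popcount=3 -> skip
r=43=101011 popcount=4 -> KEEP
r=44=101100 popcount=3 -> skip
r=45=101101 popcount=4 -> KEEP
r=46=101110 popcount=4 -> KEEP
r=47=101111 popcount=5 -> skip
r=48=110000 popcount=2 -> skip
r=49=110001 popcount=3 -> skip
r=50=110010 popcount=3 -> skip
r=51=110011 popcount=4 -> KEEP
r=52=110100 popcount=3 -> skip
r=53=110101 popcount=4 -> KEEP
r=54=110110 popcount=4 -> KEEP
r=55=110111 popcount=5 -> skip
r=56=111000 popcount=3 -> skip
Kept rows: 15 23 27 29 30 39 43 45 46 51 53 54

Answer: 15 23 27 29 30 39 43 45 46 51 53 54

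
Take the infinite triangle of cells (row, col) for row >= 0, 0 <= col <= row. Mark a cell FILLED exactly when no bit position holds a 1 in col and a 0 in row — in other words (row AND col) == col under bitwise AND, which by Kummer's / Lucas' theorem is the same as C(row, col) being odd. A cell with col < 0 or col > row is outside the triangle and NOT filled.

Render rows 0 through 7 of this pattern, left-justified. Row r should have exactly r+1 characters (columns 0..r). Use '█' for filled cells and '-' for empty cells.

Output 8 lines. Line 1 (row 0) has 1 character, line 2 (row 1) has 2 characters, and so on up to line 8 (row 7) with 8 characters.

Answer: █
██
█-█
████
█---█
██--██
█-█-█-█
████████

Derivation:
r0=0: █
r1=1: ██
r2=10: █-█
r3=11: ████
r4=100: █---█
r5=101: ██--██
r6=110: █-█-█-█
r7=111: ████████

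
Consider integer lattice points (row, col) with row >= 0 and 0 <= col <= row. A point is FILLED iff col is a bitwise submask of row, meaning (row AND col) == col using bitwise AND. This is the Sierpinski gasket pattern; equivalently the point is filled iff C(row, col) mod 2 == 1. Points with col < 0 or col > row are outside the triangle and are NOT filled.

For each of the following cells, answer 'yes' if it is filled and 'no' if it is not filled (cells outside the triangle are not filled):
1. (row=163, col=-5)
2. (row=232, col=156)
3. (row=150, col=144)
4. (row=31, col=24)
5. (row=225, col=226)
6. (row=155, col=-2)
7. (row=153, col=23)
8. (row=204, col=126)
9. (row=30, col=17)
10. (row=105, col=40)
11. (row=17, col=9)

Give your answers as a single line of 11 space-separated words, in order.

Answer: no no yes yes no no no no no yes no

Derivation:
(163,-5): col outside [0, 163] -> not filled
(232,156): row=0b11101000, col=0b10011100, row AND col = 0b10001000 = 136; 136 != 156 -> empty
(150,144): row=0b10010110, col=0b10010000, row AND col = 0b10010000 = 144; 144 == 144 -> filled
(31,24): row=0b11111, col=0b11000, row AND col = 0b11000 = 24; 24 == 24 -> filled
(225,226): col outside [0, 225] -> not filled
(155,-2): col outside [0, 155] -> not filled
(153,23): row=0b10011001, col=0b10111, row AND col = 0b10001 = 17; 17 != 23 -> empty
(204,126): row=0b11001100, col=0b1111110, row AND col = 0b1001100 = 76; 76 != 126 -> empty
(30,17): row=0b11110, col=0b10001, row AND col = 0b10000 = 16; 16 != 17 -> empty
(105,40): row=0b1101001, col=0b101000, row AND col = 0b101000 = 40; 40 == 40 -> filled
(17,9): row=0b10001, col=0b1001, row AND col = 0b1 = 1; 1 != 9 -> empty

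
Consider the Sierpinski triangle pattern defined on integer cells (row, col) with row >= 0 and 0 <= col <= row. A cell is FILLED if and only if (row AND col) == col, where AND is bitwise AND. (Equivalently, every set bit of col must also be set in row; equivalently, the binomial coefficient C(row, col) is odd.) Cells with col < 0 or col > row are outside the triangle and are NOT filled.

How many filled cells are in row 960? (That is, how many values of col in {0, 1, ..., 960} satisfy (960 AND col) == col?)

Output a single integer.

Answer: 16

Derivation:
960 in binary = 1111000000
popcount(960) = number of 1-bits in 1111000000 = 4
A col c satisfies (960 AND c) == c iff every set bit of c is also set in 960; each of the 4 set bits of 960 can independently be on or off in c.
count = 2^4 = 16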